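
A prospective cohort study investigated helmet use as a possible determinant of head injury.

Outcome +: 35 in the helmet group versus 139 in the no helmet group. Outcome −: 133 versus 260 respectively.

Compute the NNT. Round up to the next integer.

Risk in treated group = 35/168 = 0.20833; risk in control = 139/399 = 0.34837.
Absolute risk reduction = 0.34837 − 0.20833 = 0.14004
NNT = 1 / ARR = 1 / 0.14004 = 7.141 → round up → 8

8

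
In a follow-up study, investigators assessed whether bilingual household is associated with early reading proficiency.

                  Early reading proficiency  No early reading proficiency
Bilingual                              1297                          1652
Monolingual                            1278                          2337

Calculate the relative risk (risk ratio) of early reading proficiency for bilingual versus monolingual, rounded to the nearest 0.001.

1.244

Cells: a = 1297, b = 1652, c = 1278, d = 2337.
Risk in exposed = 1297/2949 = 0.43981; risk in unexposed = 1278/3615 = 0.35353.
RR = 0.43981 / 0.35353 = 1.24406
The risk among the exposed is 1.24 times that among the unexposed.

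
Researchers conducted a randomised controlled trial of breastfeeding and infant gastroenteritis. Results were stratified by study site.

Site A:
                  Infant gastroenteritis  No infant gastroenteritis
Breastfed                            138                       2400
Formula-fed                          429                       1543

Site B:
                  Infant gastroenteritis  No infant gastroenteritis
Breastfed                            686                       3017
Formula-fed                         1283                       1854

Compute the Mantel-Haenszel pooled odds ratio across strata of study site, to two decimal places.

OR_MH = Σ(aᵢdᵢ/nᵢ) / Σ(bᵢcᵢ/nᵢ), where nᵢ is the stratum total.
Stratum 1 (Site A): n = 4510; a·d/n = 138·1543/4510 = 47.2137; b·c/n = 2400·429/4510 = 228.2927
Stratum 2 (Site B): n = 6840; a·d/n = 686·1854/6840 = 185.9421; b·c/n = 3017·1283/6840 = 565.9080
OR_MH = (47.2137 + 185.9421) / (228.2927 + 565.9080) = 233.1559 / 794.2007 = 0.29357

0.29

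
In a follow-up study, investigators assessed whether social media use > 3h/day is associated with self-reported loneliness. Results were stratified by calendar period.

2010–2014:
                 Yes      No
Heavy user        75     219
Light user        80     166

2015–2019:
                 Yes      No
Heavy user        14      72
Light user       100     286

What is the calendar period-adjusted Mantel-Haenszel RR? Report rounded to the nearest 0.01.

0.74

RR_MH = Σ(aᵢ·n₀ᵢ/nᵢ) / Σ(cᵢ·n₁ᵢ/nᵢ), with n₁ᵢ = aᵢ+bᵢ (exposed), n₀ᵢ = cᵢ+dᵢ (unexposed), nᵢ = n₁ᵢ+n₀ᵢ.
Stratum 1 (2010–2014): n₁ = 294, n₀ = 246, n = 540; a·n₀/n = 75·246/540 = 34.1667; c·n₁/n = 80·294/540 = 43.5556
Stratum 2 (2015–2019): n₁ = 86, n₀ = 386, n = 472; a·n₀/n = 14·386/472 = 11.4492; c·n₁/n = 100·86/472 = 18.2203
RR_MH = (34.1667 + 11.4492) / (43.5556 + 18.2203) = 45.6158 / 61.7759 = 0.73841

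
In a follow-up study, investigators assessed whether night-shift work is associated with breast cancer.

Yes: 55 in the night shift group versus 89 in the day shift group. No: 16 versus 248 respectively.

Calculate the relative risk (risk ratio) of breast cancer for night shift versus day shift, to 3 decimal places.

From the description: a = 55, b = 16, c = 89, d = 248.
Risk in exposed = 55/71 = 0.77465; risk in unexposed = 89/337 = 0.26409.
RR = 0.77465 / 0.26409 = 2.93322
The risk among the exposed is 2.93 times that among the unexposed.

2.933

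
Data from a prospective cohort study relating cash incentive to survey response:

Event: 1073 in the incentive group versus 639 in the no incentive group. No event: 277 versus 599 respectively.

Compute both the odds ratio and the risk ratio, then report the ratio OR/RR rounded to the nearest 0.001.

2.358

From the description: a = 1073, b = 277, c = 639, d = 599.
OR = (1073·599)/(277·639) = 642727/177003 = 3.63116
Risk in exposed = 1073/1350 = 0.79481; risk in unexposed = 639/1238 = 0.51616; RR = 1.53988
OR/RR = 3.63116 / 1.53988 = 2.35809
The outcome is not rare, so the OR lies further from 1 than the RR.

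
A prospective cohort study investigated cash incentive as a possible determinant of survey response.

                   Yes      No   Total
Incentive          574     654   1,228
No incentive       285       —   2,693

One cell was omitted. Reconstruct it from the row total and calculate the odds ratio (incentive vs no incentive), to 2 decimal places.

7.42

The missing cell is in the unexposed row: 2693 − 285 = 2408.
So a = 574, b = 654, c = 285, d = 2408.
OR = (a·d)/(b·c) = (574 × 2408) / (654 × 285) = 1382192 / 186390 = 7.41559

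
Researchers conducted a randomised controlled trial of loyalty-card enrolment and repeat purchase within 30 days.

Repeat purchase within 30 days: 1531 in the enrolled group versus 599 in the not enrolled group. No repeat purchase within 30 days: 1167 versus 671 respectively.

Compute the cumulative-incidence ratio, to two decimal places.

From the description: a = 1531, b = 1167, c = 599, d = 671.
Risk in exposed = 1531/2698 = 0.56746; risk in unexposed = 599/1270 = 0.47165.
RR = 0.56746 / 0.47165 = 1.20312
The risk among the exposed is 1.20 times that among the unexposed.

1.20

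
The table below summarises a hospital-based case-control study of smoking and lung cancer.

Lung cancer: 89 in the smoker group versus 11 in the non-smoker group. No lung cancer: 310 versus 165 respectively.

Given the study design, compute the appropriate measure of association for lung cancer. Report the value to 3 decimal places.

From the description: a = 89, b = 310, c = 11, d = 165.
This is a hospital-based case-control study: participants were sampled on outcome status, so risks in the source population cannot be estimated directly — relative risk is not valid here. The odds ratio is the appropriate measure.
OR = (a·d)/(b·c) = (89 × 165) / (310 × 11) = 14685 / 3410 = 4.30645

4.306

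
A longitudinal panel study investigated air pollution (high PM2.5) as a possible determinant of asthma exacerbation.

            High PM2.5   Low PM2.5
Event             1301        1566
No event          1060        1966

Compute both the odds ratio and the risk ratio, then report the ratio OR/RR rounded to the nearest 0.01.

1.24

Reading the table with exposure as columns: a = 1301 (High PM2.5, case), b = 1060 (High PM2.5, non-case), c = 1566 (Low PM2.5, case), d = 1966.
OR = (1301·1966)/(1060·1566) = 2557766/1659960 = 1.54086
Risk in exposed = 1301/2361 = 0.55104; risk in unexposed = 1566/3532 = 0.44337; RR = 1.24283
OR/RR = 1.54086 / 1.24283 = 1.23980
The outcome is not rare, so the OR lies further from 1 than the RR.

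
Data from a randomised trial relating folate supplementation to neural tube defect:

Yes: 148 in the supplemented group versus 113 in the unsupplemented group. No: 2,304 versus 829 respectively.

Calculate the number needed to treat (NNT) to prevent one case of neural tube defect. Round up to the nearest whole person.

17

Risk in treated group = 148/2452 = 0.06036; risk in control = 113/942 = 0.11996.
Absolute risk reduction = 0.11996 − 0.06036 = 0.05960
NNT = 1 / ARR = 1 / 0.05960 = 16.779 → round up → 17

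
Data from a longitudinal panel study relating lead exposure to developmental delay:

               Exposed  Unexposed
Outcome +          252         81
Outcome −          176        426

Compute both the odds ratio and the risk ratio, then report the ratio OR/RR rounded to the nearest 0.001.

2.043

Reading the table with exposure as columns: a = 252 (Exposed, case), b = 176 (Exposed, non-case), c = 81 (Unexposed, case), d = 426.
OR = (252·426)/(176·81) = 107352/14256 = 7.53030
Risk in exposed = 252/428 = 0.58879; risk in unexposed = 81/507 = 0.15976; RR = 3.68536
OR/RR = 7.53030 / 3.68536 = 2.04330
The outcome is not rare, so the OR lies further from 1 than the RR.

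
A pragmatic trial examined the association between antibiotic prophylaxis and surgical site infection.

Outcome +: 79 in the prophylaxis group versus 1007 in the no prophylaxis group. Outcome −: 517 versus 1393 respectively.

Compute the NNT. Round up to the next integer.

4

Risk in treated group = 79/596 = 0.13255; risk in control = 1007/2400 = 0.41958.
Absolute risk reduction = 0.41958 − 0.13255 = 0.28703
NNT = 1 / ARR = 1 / 0.28703 = 3.484 → round up → 4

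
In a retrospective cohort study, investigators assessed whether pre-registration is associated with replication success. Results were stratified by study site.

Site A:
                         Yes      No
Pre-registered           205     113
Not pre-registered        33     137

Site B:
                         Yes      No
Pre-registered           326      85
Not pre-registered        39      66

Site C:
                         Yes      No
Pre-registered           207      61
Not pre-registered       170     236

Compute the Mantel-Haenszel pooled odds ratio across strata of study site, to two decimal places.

5.83

OR_MH = Σ(aᵢdᵢ/nᵢ) / Σ(bᵢcᵢ/nᵢ), where nᵢ is the stratum total.
Stratum 1 (Site A): n = 488; a·d/n = 205·137/488 = 57.5512; b·c/n = 113·33/488 = 7.6414
Stratum 2 (Site B): n = 516; a·d/n = 326·66/516 = 41.6977; b·c/n = 85·39/516 = 6.4244
Stratum 3 (Site C): n = 674; a·d/n = 207·236/674 = 72.4807; b·c/n = 61·170/674 = 15.3858
OR_MH = (57.5512 + 41.6977 + 72.4807) / (7.6414 + 6.4244 + 15.3858) = 171.7296 / 29.4516 = 5.83092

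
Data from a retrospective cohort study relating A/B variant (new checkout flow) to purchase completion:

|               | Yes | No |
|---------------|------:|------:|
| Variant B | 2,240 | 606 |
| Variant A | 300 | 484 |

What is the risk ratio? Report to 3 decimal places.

2.057

Cells: a = 2240, b = 606, c = 300, d = 484.
Risk in exposed = 2240/2846 = 0.78707; risk in unexposed = 300/784 = 0.38265.
RR = 0.78707 / 0.38265 = 2.05688
The risk among the exposed is 2.06 times that among the unexposed.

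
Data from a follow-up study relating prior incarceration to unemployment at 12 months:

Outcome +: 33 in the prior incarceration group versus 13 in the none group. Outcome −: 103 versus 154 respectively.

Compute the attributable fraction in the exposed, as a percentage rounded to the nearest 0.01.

From the description: a = 33, b = 103, c = 13, d = 154.
Risk in exposed = 33/136 = 0.24265; risk in unexposed = 13/167 = 0.07784.
RR = 0.24265/0.07784 = 3.11708
AR% = (RR − 1)/RR × 100 = (3.11708 − 1)/3.11708 × 100 = 67.9187%

67.92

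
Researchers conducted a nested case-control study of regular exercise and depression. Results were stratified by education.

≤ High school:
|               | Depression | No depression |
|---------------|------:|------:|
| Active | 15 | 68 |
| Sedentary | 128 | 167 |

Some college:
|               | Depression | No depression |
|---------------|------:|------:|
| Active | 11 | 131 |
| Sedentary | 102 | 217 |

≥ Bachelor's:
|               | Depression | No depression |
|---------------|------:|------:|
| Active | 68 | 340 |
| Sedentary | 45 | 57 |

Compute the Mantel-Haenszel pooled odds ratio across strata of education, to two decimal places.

0.24

OR_MH = Σ(aᵢdᵢ/nᵢ) / Σ(bᵢcᵢ/nᵢ), where nᵢ is the stratum total.
Stratum 1 (≤ High school): n = 378; a·d/n = 15·167/378 = 6.6270; b·c/n = 68·128/378 = 23.0265
Stratum 2 (Some college): n = 461; a·d/n = 11·217/461 = 5.1779; b·c/n = 131·102/461 = 28.9848
Stratum 3 (≥ Bachelor's): n = 510; a·d/n = 68·57/510 = 7.6000; b·c/n = 340·45/510 = 30.0000
OR_MH = (6.6270 + 5.1779 + 7.6000) / (23.0265 + 28.9848 + 30.0000) = 19.4049 / 82.0113 = 0.23661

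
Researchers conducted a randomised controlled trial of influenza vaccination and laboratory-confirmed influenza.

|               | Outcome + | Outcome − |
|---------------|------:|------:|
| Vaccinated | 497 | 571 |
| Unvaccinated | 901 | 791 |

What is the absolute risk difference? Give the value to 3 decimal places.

-0.067

Cells: a = 497, b = 571, c = 901, d = 791.
Risk in exposed = 497/1068 = 0.465356; risk in unexposed = 901/1692 = 0.532506.
Risk difference = 0.465356 − 0.532506 = -0.067150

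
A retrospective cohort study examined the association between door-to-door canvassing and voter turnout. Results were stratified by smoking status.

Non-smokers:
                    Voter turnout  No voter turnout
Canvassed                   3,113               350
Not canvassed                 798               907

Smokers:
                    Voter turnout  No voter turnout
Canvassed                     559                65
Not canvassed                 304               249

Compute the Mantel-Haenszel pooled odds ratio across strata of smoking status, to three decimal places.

9.383

OR_MH = Σ(aᵢdᵢ/nᵢ) / Σ(bᵢcᵢ/nᵢ), where nᵢ is the stratum total.
Stratum 1 (Non-smokers): n = 5168; a·d/n = 3113·907/5168 = 546.3411; b·c/n = 350·798/5168 = 54.0441
Stratum 2 (Smokers): n = 1177; a·d/n = 559·249/1177 = 118.2591; b·c/n = 65·304/1177 = 16.7884
OR_MH = (546.3411 + 118.2591) / (54.0441 + 16.7884) = 664.6003 / 70.8326 = 9.38269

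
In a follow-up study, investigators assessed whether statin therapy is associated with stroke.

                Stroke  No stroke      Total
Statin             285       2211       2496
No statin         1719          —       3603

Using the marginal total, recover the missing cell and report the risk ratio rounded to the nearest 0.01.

The missing cell is in the unexposed row: 3603 − 1719 = 1884.
So a = 285, b = 2211, c = 1719, d = 1884.
RR = [a/(a+b)] / [c/(c+d)] = (285/2496) / (1719/3603) = 0.11418/0.47710 = 0.23933

0.24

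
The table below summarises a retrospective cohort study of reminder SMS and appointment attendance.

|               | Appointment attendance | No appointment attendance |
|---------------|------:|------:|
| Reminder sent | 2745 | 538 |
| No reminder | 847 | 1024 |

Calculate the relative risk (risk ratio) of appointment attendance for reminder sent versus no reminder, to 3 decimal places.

Cells: a = 2745, b = 538, c = 847, d = 1024.
Risk in exposed = 2745/3283 = 0.83613; risk in unexposed = 847/1871 = 0.45270.
RR = 0.83613 / 0.45270 = 1.84698
The risk among the exposed is 1.85 times that among the unexposed.

1.847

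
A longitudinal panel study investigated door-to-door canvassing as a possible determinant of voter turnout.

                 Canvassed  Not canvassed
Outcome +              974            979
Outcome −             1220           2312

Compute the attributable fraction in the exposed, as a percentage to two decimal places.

32.99

Reading the table with exposure as columns: a = 974 (Canvassed, case), b = 1220 (Canvassed, non-case), c = 979 (Not canvassed, case), d = 2312.
Risk in exposed = 974/2194 = 0.44394; risk in unexposed = 979/3291 = 0.29748.
RR = 0.44394/0.29748 = 1.49234
AR% = (RR − 1)/RR × 100 = (1.49234 − 1)/1.49234 × 100 = 32.9911%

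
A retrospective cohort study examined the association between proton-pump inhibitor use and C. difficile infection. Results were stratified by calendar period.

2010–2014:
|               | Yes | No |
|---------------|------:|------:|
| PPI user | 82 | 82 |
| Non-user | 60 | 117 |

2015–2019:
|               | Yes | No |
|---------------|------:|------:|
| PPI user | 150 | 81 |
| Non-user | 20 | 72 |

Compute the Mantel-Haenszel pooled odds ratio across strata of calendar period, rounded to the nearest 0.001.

OR_MH = Σ(aᵢdᵢ/nᵢ) / Σ(bᵢcᵢ/nᵢ), where nᵢ is the stratum total.
Stratum 1 (2010–2014): n = 341; a·d/n = 82·117/341 = 28.1349; b·c/n = 82·60/341 = 14.4282
Stratum 2 (2015–2019): n = 323; a·d/n = 150·72/323 = 33.4365; b·c/n = 81·20/323 = 5.0155
OR_MH = (28.1349 + 33.4365) / (14.4282 + 5.0155) = 61.5714 / 19.4436 = 3.16666

3.167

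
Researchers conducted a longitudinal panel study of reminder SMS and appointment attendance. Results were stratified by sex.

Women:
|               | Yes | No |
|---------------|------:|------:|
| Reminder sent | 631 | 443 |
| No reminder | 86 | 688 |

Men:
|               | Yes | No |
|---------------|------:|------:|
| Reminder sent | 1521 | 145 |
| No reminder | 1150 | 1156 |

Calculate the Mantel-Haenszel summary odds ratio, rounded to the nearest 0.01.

OR_MH = Σ(aᵢdᵢ/nᵢ) / Σ(bᵢcᵢ/nᵢ), where nᵢ is the stratum total.
Stratum 1 (Women): n = 1848; a·d/n = 631·688/1848 = 234.9177; b·c/n = 443·86/1848 = 20.6158
Stratum 2 (Men): n = 3972; a·d/n = 1521·1156/3972 = 442.6677; b·c/n = 145·1150/3972 = 41.9814
OR_MH = (234.9177 + 442.6677) / (20.6158 + 41.9814) = 677.5854 / 62.5972 = 10.82454

10.82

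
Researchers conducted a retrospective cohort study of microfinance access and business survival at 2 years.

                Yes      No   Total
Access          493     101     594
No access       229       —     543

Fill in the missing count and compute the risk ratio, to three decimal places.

1.968

The missing cell is in the unexposed row: 543 − 229 = 314.
So a = 493, b = 101, c = 229, d = 314.
RR = [a/(a+b)] / [c/(c+d)] = (493/594) / (229/543) = 0.82997/0.42173 = 1.96800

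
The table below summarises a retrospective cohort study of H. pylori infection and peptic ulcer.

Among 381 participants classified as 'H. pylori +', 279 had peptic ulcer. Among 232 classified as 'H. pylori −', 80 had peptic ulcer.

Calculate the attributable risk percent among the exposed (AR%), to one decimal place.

52.9

From the description: a = 279, b = 102, c = 80, d = 152.
Risk in exposed = 279/381 = 0.73228; risk in unexposed = 80/232 = 0.34483.
RR = 0.73228/0.34483 = 2.12362
AR% = (RR − 1)/RR × 100 = (2.12362 − 1)/2.12362 × 100 = 52.9106%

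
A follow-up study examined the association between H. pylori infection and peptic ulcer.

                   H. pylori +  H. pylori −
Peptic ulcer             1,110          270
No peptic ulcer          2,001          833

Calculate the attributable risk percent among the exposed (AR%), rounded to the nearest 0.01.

Reading the table with exposure as columns: a = 1110 (H. pylori +, case), b = 2001 (H. pylori +, non-case), c = 270 (H. pylori −, case), d = 833.
Risk in exposed = 1110/3111 = 0.35680; risk in unexposed = 270/1103 = 0.24479.
RR = 0.35680/0.24479 = 1.45759
AR% = (RR − 1)/RR × 100 = (1.45759 − 1)/1.45759 × 100 = 31.3935%

31.39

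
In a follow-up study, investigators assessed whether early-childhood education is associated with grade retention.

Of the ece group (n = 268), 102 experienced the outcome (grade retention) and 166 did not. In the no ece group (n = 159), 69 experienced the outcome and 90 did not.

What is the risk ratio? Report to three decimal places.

From the description: a = 102, b = 166, c = 69, d = 90.
Risk in exposed = 102/268 = 0.38060; risk in unexposed = 69/159 = 0.43396.
RR = 0.38060 / 0.43396 = 0.87703
The risk is 12% lower among the exposed than among the unexposed.

0.877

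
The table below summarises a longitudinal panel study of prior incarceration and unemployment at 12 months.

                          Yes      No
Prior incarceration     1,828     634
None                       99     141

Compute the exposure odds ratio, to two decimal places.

4.11

Cells: a = 1828, b = 634, c = 99, d = 141.
OR = (a·d)/(b·c) = (1828 × 141) / (634 × 99) = 257748 / 62766 = 4.10649
The odds of unemployment at 12 months are about 4.11 times as high in the prior incarceration group.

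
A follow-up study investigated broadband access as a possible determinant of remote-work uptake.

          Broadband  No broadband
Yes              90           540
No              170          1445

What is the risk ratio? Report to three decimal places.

1.272

Reading the table with exposure as columns: a = 90 (Broadband, case), b = 170 (Broadband, non-case), c = 540 (No broadband, case), d = 1445.
Risk in exposed = 90/260 = 0.34615; risk in unexposed = 540/1985 = 0.27204.
RR = 0.34615 / 0.27204 = 1.27244
The risk among the exposed is 1.27 times that among the unexposed.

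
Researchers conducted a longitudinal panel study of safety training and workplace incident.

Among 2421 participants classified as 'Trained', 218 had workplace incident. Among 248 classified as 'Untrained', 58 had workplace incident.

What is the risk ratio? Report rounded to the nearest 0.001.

From the description: a = 218, b = 2203, c = 58, d = 190.
Risk in exposed = 218/2421 = 0.09005; risk in unexposed = 58/248 = 0.23387.
RR = 0.09005 / 0.23387 = 0.38502
The risk is 61% lower among the exposed than among the unexposed.

0.385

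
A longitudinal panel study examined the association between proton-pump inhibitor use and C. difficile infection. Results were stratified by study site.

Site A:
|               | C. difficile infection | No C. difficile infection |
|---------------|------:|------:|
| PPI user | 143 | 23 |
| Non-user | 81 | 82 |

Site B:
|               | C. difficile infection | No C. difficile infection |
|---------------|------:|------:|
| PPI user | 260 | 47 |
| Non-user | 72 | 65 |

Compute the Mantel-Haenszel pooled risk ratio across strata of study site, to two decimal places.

RR_MH = Σ(aᵢ·n₀ᵢ/nᵢ) / Σ(cᵢ·n₁ᵢ/nᵢ), with n₁ᵢ = aᵢ+bᵢ (exposed), n₀ᵢ = cᵢ+dᵢ (unexposed), nᵢ = n₁ᵢ+n₀ᵢ.
Stratum 1 (Site A): n₁ = 166, n₀ = 163, n = 329; a·n₀/n = 143·163/329 = 70.8480; c·n₁/n = 81·166/329 = 40.8693
Stratum 2 (Site B): n₁ = 307, n₀ = 137, n = 444; a·n₀/n = 260·137/444 = 80.2252; c·n₁/n = 72·307/444 = 49.7838
RR_MH = (70.8480 + 80.2252) / (40.8693 + 49.7838) = 151.0732 / 90.6531 = 1.66650

1.67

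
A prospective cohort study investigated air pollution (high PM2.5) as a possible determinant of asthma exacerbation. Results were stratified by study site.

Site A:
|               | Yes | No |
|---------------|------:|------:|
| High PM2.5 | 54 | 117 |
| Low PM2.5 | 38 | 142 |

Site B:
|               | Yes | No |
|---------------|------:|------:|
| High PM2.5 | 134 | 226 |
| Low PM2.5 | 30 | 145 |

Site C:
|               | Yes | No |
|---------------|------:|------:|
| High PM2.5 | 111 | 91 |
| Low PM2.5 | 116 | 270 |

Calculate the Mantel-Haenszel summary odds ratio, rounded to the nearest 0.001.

2.521

OR_MH = Σ(aᵢdᵢ/nᵢ) / Σ(bᵢcᵢ/nᵢ), where nᵢ is the stratum total.
Stratum 1 (Site A): n = 351; a·d/n = 54·142/351 = 21.8462; b·c/n = 117·38/351 = 12.6667
Stratum 2 (Site B): n = 535; a·d/n = 134·145/535 = 36.3178; b·c/n = 226·30/535 = 12.6729
Stratum 3 (Site C): n = 588; a·d/n = 111·270/588 = 50.9694; b·c/n = 91·116/588 = 17.9524
OR_MH = (21.8462 + 36.3178 + 50.9694) / (12.6667 + 12.6729 + 17.9524) = 109.1333 / 43.2919 = 2.52087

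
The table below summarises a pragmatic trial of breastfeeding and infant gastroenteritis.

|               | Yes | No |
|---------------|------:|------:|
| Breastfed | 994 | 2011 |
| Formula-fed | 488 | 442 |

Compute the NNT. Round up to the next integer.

Risk in treated group = 994/3005 = 0.33078; risk in control = 488/930 = 0.52473.
Absolute risk reduction = 0.52473 − 0.33078 = 0.19395
NNT = 1 / ARR = 1 / 0.19395 = 5.156 → round up → 6

6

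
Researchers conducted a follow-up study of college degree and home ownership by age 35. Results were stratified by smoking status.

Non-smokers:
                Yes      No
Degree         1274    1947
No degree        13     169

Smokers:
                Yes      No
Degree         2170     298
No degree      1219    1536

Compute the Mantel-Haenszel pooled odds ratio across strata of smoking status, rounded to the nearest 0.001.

9.111

OR_MH = Σ(aᵢdᵢ/nᵢ) / Σ(bᵢcᵢ/nᵢ), where nᵢ is the stratum total.
Stratum 1 (Non-smokers): n = 3403; a·d/n = 1274·169/3403 = 63.2695; b·c/n = 1947·13/3403 = 7.4378
Stratum 2 (Smokers): n = 5223; a·d/n = 2170·1536/5223 = 638.1620; b·c/n = 298·1219/5223 = 69.5504
OR_MH = (63.2695 + 638.1620) / (7.4378 + 69.5504) = 701.4314 / 76.9883 = 9.11088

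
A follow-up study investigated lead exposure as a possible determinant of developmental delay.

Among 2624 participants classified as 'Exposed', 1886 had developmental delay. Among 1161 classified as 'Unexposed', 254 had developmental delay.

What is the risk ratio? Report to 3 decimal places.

3.285

From the description: a = 1886, b = 738, c = 254, d = 907.
Risk in exposed = 1886/2624 = 0.71875; risk in unexposed = 254/1161 = 0.21878.
RR = 0.71875 / 0.21878 = 3.28531
The risk among the exposed is 3.29 times that among the unexposed.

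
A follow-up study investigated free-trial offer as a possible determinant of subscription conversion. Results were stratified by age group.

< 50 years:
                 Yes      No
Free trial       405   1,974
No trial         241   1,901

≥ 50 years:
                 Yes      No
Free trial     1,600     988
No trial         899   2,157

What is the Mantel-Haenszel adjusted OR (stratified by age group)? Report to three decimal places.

2.977

OR_MH = Σ(aᵢdᵢ/nᵢ) / Σ(bᵢcᵢ/nᵢ), where nᵢ is the stratum total.
Stratum 1 (< 50 years): n = 4521; a·d/n = 405·1901/4521 = 170.2953; b·c/n = 1974·241/4521 = 105.2276
Stratum 2 (≥ 50 years): n = 5644; a·d/n = 1600·2157/5644 = 611.4812; b·c/n = 988·899/5644 = 157.3728
OR_MH = (170.2953 + 611.4812) / (105.2276 + 157.3728) = 781.7765 / 262.6004 = 2.97706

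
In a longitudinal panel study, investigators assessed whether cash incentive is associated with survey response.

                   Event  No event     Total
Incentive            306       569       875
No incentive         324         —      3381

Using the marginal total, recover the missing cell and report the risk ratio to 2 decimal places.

The missing cell is in the unexposed row: 3381 − 324 = 3057.
So a = 306, b = 569, c = 324, d = 3057.
RR = [a/(a+b)] / [c/(c+d)] = (306/875) / (324/3381) = 0.34971/0.09583 = 3.64933

3.65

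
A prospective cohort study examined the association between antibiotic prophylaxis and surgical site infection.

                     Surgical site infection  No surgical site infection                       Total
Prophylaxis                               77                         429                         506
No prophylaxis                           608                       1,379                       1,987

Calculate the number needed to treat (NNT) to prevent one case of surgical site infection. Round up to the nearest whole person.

Risk in treated group = 77/506 = 0.15217; risk in control = 608/1987 = 0.30599.
Absolute risk reduction = 0.30599 − 0.15217 = 0.15382
NNT = 1 / ARR = 1 / 0.15382 = 6.501 → round up → 7

7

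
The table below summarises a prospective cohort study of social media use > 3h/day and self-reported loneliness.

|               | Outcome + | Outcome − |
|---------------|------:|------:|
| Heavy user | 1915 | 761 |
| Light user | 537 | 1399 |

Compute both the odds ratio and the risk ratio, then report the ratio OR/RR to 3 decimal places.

2.541

Cells: a = 1915, b = 761, c = 537, d = 1399.
OR = (1915·1399)/(761·537) = 2679085/408657 = 6.55583
Risk in exposed = 1915/2676 = 0.71562; risk in unexposed = 537/1936 = 0.27738; RR = 2.57996
OR/RR = 6.55583 / 2.57996 = 2.54105
The outcome is not rare, so the OR lies further from 1 than the RR.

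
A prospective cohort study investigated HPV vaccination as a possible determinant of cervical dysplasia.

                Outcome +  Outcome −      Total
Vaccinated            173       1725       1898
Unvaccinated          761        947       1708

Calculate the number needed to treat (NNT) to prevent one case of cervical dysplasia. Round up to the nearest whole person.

3

Risk in treated group = 173/1898 = 0.09115; risk in control = 761/1708 = 0.44555.
Absolute risk reduction = 0.44555 − 0.09115 = 0.35440
NNT = 1 / ARR = 1 / 0.35440 = 2.822 → round up → 3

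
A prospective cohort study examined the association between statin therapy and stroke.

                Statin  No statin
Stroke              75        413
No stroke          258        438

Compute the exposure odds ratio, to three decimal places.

0.308

Reading the table with exposure as columns: a = 75 (Statin, case), b = 258 (Statin, non-case), c = 413 (No statin, case), d = 438.
OR = (a·d)/(b·c) = (75 × 438) / (258 × 413) = 32850 / 106554 = 0.30829
Exposure is associated with lower odds of stroke (OR = 0.31 < 1).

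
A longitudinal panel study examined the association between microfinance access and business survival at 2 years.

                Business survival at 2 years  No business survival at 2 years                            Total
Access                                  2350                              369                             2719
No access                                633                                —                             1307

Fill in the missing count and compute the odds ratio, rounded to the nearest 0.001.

6.781

The missing cell is in the unexposed row: 1307 − 633 = 674.
So a = 2350, b = 369, c = 633, d = 674.
OR = (a·d)/(b·c) = (2350 × 674) / (369 × 633) = 1583900 / 233577 = 6.78106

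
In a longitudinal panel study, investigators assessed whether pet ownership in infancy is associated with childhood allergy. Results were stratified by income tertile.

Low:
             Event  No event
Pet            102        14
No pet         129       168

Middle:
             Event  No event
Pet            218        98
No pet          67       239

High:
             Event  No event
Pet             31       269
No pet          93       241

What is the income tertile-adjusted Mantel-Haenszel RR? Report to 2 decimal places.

1.72

RR_MH = Σ(aᵢ·n₀ᵢ/nᵢ) / Σ(cᵢ·n₁ᵢ/nᵢ), with n₁ᵢ = aᵢ+bᵢ (exposed), n₀ᵢ = cᵢ+dᵢ (unexposed), nᵢ = n₁ᵢ+n₀ᵢ.
Stratum 1 (Low): n₁ = 116, n₀ = 297, n = 413; a·n₀/n = 102·297/413 = 73.3511; c·n₁/n = 129·116/413 = 36.2324
Stratum 2 (Middle): n₁ = 316, n₀ = 306, n = 622; a·n₀/n = 218·306/622 = 107.2476; c·n₁/n = 67·316/622 = 34.0386
Stratum 3 (High): n₁ = 300, n₀ = 334, n = 634; a·n₀/n = 31·334/634 = 16.3312; c·n₁/n = 93·300/634 = 44.0063
RR_MH = (73.3511 + 107.2476 + 16.3312) / (36.2324 + 34.0386 + 44.0063) = 196.9299 / 114.2773 = 1.72326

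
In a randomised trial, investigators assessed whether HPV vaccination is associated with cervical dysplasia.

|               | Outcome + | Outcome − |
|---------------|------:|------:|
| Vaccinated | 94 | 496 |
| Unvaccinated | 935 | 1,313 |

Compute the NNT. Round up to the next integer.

Risk in treated group = 94/590 = 0.15932; risk in control = 935/2248 = 0.41593.
Absolute risk reduction = 0.41593 − 0.15932 = 0.25660
NNT = 1 / ARR = 1 / 0.25660 = 3.897 → round up → 4

4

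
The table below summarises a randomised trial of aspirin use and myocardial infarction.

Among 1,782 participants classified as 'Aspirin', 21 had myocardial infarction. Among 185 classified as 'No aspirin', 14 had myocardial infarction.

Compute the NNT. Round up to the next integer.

Risk in treated group = 21/1782 = 0.01178; risk in control = 14/185 = 0.07568.
Absolute risk reduction = 0.07568 − 0.01178 = 0.06389
NNT = 1 / ARR = 1 / 0.06389 = 15.652 → round up → 16

16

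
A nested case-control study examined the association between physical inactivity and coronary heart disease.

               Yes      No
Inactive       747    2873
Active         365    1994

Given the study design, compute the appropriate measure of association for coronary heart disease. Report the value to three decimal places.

1.420

Cells: a = 747, b = 2873, c = 365, d = 1994.
This is a nested case-control study: participants were sampled on outcome status, so risks in the source population cannot be estimated directly — relative risk is not valid here. The odds ratio is the appropriate measure.
OR = (a·d)/(b·c) = (747 × 1994) / (2873 × 365) = 1489518 / 1048645 = 1.42042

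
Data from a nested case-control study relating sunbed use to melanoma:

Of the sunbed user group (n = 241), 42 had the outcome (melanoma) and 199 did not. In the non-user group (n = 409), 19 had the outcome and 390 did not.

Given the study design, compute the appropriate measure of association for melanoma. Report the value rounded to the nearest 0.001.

4.332

From the description: a = 42, b = 199, c = 19, d = 390.
This is a nested case-control study: participants were sampled on outcome status, so risks in the source population cannot be estimated directly — relative risk is not valid here. The odds ratio is the appropriate measure.
OR = (a·d)/(b·c) = (42 × 390) / (199 × 19) = 16380 / 3781 = 4.33219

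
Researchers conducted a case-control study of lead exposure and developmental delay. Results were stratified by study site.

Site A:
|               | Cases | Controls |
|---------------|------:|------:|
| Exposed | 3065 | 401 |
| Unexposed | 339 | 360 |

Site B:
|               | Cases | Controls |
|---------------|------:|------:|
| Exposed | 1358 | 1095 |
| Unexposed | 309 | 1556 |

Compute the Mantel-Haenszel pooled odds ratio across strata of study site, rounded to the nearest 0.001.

OR_MH = Σ(aᵢdᵢ/nᵢ) / Σ(bᵢcᵢ/nᵢ), where nᵢ is the stratum total.
Stratum 1 (Site A): n = 4165; a·d/n = 3065·360/4165 = 264.9220; b·c/n = 401·339/4165 = 32.6384
Stratum 2 (Site B): n = 4318; a·d/n = 1358·1556/4318 = 489.3580; b·c/n = 1095·309/4318 = 78.3592
OR_MH = (264.9220 + 489.3580) / (32.6384 + 78.3592) = 754.2800 / 110.9976 = 6.79546

6.795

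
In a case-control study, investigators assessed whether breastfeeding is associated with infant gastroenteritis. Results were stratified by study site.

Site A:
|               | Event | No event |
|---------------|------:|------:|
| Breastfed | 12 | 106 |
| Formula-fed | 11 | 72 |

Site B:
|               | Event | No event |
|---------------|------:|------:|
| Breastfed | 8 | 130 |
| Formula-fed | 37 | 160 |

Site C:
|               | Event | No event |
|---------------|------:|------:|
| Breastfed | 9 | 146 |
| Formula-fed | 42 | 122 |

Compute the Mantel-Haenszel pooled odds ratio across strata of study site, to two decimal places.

OR_MH = Σ(aᵢdᵢ/nᵢ) / Σ(bᵢcᵢ/nᵢ), where nᵢ is the stratum total.
Stratum 1 (Site A): n = 201; a·d/n = 12·72/201 = 4.2985; b·c/n = 106·11/201 = 5.8010
Stratum 2 (Site B): n = 335; a·d/n = 8·160/335 = 3.8209; b·c/n = 130·37/335 = 14.3582
Stratum 3 (Site C): n = 319; a·d/n = 9·122/319 = 3.4420; b·c/n = 146·42/319 = 19.2226
OR_MH = (4.2985 + 3.8209 + 3.4420) / (5.8010 + 14.3582 + 19.2226) = 11.5614 / 39.3818 = 0.29357

0.29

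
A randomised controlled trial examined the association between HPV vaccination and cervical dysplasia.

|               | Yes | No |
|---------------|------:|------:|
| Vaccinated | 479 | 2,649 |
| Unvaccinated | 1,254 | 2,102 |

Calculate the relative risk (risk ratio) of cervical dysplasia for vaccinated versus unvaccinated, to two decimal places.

Cells: a = 479, b = 2649, c = 1254, d = 2102.
Risk in exposed = 479/3128 = 0.15313; risk in unexposed = 1254/3356 = 0.37366.
RR = 0.15313 / 0.37366 = 0.40982
The risk is 59% lower among the exposed than among the unexposed.

0.41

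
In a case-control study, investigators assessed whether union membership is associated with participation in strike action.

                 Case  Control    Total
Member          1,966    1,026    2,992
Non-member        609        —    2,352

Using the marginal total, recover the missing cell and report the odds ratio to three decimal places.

5.484

The missing cell is in the unexposed row: 2352 − 609 = 1743.
So a = 1966, b = 1026, c = 609, d = 1743.
OR = (a·d)/(b·c) = (1966 × 1743) / (1026 × 609) = 3426738 / 624834 = 5.48424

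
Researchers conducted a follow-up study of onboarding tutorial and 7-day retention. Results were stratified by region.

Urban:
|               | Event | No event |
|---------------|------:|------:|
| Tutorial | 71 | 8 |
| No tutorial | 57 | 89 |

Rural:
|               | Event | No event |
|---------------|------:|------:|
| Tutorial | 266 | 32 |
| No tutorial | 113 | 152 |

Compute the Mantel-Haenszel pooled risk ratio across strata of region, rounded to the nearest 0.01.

RR_MH = Σ(aᵢ·n₀ᵢ/nᵢ) / Σ(cᵢ·n₁ᵢ/nᵢ), with n₁ᵢ = aᵢ+bᵢ (exposed), n₀ᵢ = cᵢ+dᵢ (unexposed), nᵢ = n₁ᵢ+n₀ᵢ.
Stratum 1 (Urban): n₁ = 79, n₀ = 146, n = 225; a·n₀/n = 71·146/225 = 46.0711; c·n₁/n = 57·79/225 = 20.0133
Stratum 2 (Rural): n₁ = 298, n₀ = 265, n = 563; a·n₀/n = 266·265/563 = 125.2043; c·n₁/n = 113·298/563 = 59.8117
RR_MH = (46.0711 + 125.2043) / (20.0133 + 59.8117) = 171.2754 / 79.8251 = 2.14563

2.15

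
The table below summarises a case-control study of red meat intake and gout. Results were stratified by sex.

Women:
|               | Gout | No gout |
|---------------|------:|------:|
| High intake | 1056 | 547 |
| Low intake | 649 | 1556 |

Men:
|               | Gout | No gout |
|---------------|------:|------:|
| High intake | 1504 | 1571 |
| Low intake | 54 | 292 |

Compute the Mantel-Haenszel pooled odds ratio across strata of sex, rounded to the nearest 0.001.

OR_MH = Σ(aᵢdᵢ/nᵢ) / Σ(bᵢcᵢ/nᵢ), where nᵢ is the stratum total.
Stratum 1 (Women): n = 3808; a·d/n = 1056·1556/3808 = 431.4958; b·c/n = 547·649/3808 = 93.2256
Stratum 2 (Men): n = 3421; a·d/n = 1504·292/3421 = 128.3742; b·c/n = 1571·54/3421 = 24.7980
OR_MH = (431.4958 + 128.3742) / (93.2256 + 24.7980) = 559.8700 / 118.0236 = 4.74371

4.744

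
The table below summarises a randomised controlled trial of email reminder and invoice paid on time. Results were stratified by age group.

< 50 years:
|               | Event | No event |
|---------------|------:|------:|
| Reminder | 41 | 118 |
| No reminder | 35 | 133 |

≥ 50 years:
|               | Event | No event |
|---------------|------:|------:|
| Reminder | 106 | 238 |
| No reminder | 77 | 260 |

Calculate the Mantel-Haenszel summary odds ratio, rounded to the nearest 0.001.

OR_MH = Σ(aᵢdᵢ/nᵢ) / Σ(bᵢcᵢ/nᵢ), where nᵢ is the stratum total.
Stratum 1 (< 50 years): n = 327; a·d/n = 41·133/327 = 16.6758; b·c/n = 118·35/327 = 12.6300
Stratum 2 (≥ 50 years): n = 681; a·d/n = 106·260/681 = 40.4699; b·c/n = 238·77/681 = 26.9104
OR_MH = (16.6758 + 40.4699) / (12.6300 + 26.9104) = 57.1457 / 39.5404 = 1.44525

1.445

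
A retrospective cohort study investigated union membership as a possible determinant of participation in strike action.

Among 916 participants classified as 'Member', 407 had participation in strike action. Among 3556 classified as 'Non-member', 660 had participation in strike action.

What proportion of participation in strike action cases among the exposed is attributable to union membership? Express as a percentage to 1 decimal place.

From the description: a = 407, b = 509, c = 660, d = 2896.
Risk in exposed = 407/916 = 0.44432; risk in unexposed = 660/3556 = 0.18560.
RR = 0.44432/0.18560 = 2.39396
AR% = (RR − 1)/RR × 100 = (2.39396 − 1)/2.39396 × 100 = 58.2282%

58.2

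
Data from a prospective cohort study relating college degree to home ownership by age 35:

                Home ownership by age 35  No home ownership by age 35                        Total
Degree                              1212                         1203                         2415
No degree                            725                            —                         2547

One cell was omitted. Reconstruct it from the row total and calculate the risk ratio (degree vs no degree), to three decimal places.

1.763

The missing cell is in the unexposed row: 2547 − 725 = 1822.
So a = 1212, b = 1203, c = 725, d = 1822.
RR = [a/(a+b)] / [c/(c+d)] = (1212/2415) / (725/2547) = 0.50186/0.28465 = 1.76310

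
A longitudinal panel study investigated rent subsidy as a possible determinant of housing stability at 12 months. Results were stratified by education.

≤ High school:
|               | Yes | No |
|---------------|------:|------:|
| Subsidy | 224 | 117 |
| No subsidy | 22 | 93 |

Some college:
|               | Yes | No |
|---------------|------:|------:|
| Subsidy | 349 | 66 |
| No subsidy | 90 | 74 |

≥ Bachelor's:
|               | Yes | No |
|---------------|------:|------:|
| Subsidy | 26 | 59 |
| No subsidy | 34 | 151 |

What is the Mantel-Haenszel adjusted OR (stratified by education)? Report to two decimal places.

4.49

OR_MH = Σ(aᵢdᵢ/nᵢ) / Σ(bᵢcᵢ/nᵢ), where nᵢ is the stratum total.
Stratum 1 (≤ High school): n = 456; a·d/n = 224·93/456 = 45.6842; b·c/n = 117·22/456 = 5.6447
Stratum 2 (Some college): n = 579; a·d/n = 349·74/579 = 44.6045; b·c/n = 66·90/579 = 10.2591
Stratum 3 (≥ Bachelor's): n = 270; a·d/n = 26·151/270 = 14.5407; b·c/n = 59·34/270 = 7.4296
OR_MH = (45.6842 + 44.6045 + 14.5407) / (5.6447 + 10.2591 + 7.4296) = 104.8294 / 23.3334 = 4.49267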